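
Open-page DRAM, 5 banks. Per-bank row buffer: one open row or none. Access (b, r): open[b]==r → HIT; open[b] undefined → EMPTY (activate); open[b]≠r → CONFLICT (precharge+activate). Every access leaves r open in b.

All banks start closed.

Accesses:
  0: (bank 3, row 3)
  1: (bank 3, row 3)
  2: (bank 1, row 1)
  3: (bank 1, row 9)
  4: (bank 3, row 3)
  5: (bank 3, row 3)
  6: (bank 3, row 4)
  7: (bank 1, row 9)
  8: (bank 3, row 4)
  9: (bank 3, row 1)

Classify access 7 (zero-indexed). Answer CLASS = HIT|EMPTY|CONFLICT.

CLASS = HIT

0: bank 3 row 3 — prev None → EMPTY
1: bank 3 row 3 — prev 3 → HIT
2: bank 1 row 1 — prev None → EMPTY
3: bank 1 row 9 — prev 1 → CONFLICT
4: bank 3 row 3 — prev 3 → HIT
5: bank 3 row 3 — prev 3 → HIT
6: bank 3 row 4 — prev 3 → CONFLICT
7: bank 1 row 9 — prev 9 → HIT
8: bank 3 row 4 — prev 4 → HIT
9: bank 3 row 1 — prev 4 → CONFLICT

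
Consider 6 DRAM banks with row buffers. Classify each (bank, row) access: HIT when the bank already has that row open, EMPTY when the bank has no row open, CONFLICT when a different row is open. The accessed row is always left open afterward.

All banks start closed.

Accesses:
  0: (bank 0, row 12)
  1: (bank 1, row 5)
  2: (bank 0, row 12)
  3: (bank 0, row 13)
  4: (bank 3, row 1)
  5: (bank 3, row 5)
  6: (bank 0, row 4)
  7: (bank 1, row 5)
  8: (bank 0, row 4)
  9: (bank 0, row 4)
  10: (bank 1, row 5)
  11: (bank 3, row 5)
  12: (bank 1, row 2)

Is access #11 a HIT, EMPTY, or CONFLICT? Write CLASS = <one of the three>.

CLASS = HIT

#0 (0,12) E
#1 (1,5) E
#2 (0,12) H  (was 12)
#3 (0,13) C  (was 12)
#4 (3,1) E
#5 (3,5) C  (was 1)
#6 (0,4) C  (was 13)
#7 (1,5) H  (was 5)
#8 (0,4) H  (was 4)
#9 (0,4) H  (was 4)
#10 (1,5) H  (was 5)
#11 (3,5) H  (was 5)
#12 (1,2) C  (was 5)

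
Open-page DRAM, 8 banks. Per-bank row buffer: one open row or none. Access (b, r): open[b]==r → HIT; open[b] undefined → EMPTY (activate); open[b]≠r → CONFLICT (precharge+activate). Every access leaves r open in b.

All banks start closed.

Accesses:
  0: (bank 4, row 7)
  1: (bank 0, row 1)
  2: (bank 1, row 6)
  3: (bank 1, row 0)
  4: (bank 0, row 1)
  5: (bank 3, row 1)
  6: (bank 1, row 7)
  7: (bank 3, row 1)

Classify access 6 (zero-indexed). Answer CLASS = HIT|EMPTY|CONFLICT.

step 0: bank4 None->7 [EMPTY]
step 1: bank0 None->1 [EMPTY]
step 2: bank1 None->6 [EMPTY]
step 3: bank1 6->0 [CONFLICT]
step 4: bank0 1->1 [HIT]
step 5: bank3 None->1 [EMPTY]
step 6: bank1 0->7 [CONFLICT]
step 7: bank3 1->1 [HIT]

CLASS = CONFLICT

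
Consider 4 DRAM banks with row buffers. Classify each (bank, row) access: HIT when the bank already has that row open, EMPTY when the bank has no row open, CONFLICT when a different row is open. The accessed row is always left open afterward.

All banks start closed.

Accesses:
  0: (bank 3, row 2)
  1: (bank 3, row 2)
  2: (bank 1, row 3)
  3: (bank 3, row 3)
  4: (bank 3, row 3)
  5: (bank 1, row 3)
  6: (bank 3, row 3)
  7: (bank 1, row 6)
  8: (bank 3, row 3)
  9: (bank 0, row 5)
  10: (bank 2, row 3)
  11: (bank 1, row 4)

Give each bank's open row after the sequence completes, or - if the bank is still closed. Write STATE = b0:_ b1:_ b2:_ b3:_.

STATE = b0:5 b1:4 b2:3 b3:3

  [0] b3 r2: no row ⇒ E
  [1] b3 r2: had r2 ⇒ H
  [2] b1 r3: no row ⇒ E
  [3] b3 r3: had r2 ⇒ C
  [4] b3 r3: had r3 ⇒ H
  [5] b1 r3: had r3 ⇒ H
  [6] b3 r3: had r3 ⇒ H
  [7] b1 r6: had r3 ⇒ C
  [8] b3 r3: had r3 ⇒ H
  [9] b0 r5: no row ⇒ E
  [10] b2 r3: no row ⇒ E
  [11] b1 r4: had r6 ⇒ C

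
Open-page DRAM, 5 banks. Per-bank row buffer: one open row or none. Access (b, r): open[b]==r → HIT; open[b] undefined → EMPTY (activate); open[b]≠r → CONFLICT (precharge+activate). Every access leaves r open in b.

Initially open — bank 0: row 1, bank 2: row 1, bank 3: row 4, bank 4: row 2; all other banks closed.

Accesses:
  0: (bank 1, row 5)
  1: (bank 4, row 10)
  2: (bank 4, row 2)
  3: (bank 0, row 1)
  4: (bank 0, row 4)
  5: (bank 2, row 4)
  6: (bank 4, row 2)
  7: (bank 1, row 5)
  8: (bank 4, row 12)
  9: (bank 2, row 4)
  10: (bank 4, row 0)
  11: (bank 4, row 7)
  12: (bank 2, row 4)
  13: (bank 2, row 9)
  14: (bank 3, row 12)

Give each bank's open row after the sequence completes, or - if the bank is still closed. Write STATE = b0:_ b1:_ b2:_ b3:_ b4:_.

0: bank 1 row 5 — prev None → EMPTY
1: bank 4 row 10 — prev 2 → CONFLICT
2: bank 4 row 2 — prev 10 → CONFLICT
3: bank 0 row 1 — prev 1 → HIT
4: bank 0 row 4 — prev 1 → CONFLICT
5: bank 2 row 4 — prev 1 → CONFLICT
6: bank 4 row 2 — prev 2 → HIT
7: bank 1 row 5 — prev 5 → HIT
8: bank 4 row 12 — prev 2 → CONFLICT
9: bank 2 row 4 — prev 4 → HIT
10: bank 4 row 0 — prev 12 → CONFLICT
11: bank 4 row 7 — prev 0 → CONFLICT
12: bank 2 row 4 — prev 4 → HIT
13: bank 2 row 9 — prev 4 → CONFLICT
14: bank 3 row 12 — prev 4 → CONFLICT

STATE = b0:4 b1:5 b2:9 b3:12 b4:7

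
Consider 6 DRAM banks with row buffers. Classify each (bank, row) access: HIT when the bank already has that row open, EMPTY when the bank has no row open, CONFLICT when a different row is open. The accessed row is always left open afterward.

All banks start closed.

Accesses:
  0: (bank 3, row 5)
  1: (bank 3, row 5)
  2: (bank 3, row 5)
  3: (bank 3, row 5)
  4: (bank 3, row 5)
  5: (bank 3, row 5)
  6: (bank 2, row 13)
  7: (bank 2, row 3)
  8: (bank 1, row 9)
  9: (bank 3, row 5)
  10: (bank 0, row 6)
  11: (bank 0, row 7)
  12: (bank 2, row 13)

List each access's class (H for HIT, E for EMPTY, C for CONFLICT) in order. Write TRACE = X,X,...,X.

TRACE = E,H,H,H,H,H,E,C,E,H,E,C,C

0: bank 3 row 5 — prev None → EMPTY
1: bank 3 row 5 — prev 5 → HIT
2: bank 3 row 5 — prev 5 → HIT
3: bank 3 row 5 — prev 5 → HIT
4: bank 3 row 5 — prev 5 → HIT
5: bank 3 row 5 — prev 5 → HIT
6: bank 2 row 13 — prev None → EMPTY
7: bank 2 row 3 — prev 13 → CONFLICT
8: bank 1 row 9 — prev None → EMPTY
9: bank 3 row 5 — prev 5 → HIT
10: bank 0 row 6 — prev None → EMPTY
11: bank 0 row 7 — prev 6 → CONFLICT
12: bank 2 row 13 — prev 3 → CONFLICT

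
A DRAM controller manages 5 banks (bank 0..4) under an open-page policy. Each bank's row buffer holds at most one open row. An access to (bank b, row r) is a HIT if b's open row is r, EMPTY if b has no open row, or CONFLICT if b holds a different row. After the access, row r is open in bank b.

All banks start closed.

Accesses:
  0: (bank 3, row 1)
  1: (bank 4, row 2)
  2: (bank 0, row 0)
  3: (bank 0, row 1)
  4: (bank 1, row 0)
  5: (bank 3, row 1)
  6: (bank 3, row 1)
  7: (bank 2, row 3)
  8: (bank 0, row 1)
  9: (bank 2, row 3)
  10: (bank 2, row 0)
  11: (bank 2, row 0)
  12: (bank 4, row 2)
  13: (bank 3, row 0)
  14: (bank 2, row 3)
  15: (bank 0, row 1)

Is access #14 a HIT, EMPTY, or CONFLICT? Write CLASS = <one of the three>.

0: bank 3 row 1 — prev None → EMPTY
1: bank 4 row 2 — prev None → EMPTY
2: bank 0 row 0 — prev None → EMPTY
3: bank 0 row 1 — prev 0 → CONFLICT
4: bank 1 row 0 — prev None → EMPTY
5: bank 3 row 1 — prev 1 → HIT
6: bank 3 row 1 — prev 1 → HIT
7: bank 2 row 3 — prev None → EMPTY
8: bank 0 row 1 — prev 1 → HIT
9: bank 2 row 3 — prev 3 → HIT
10: bank 2 row 0 — prev 3 → CONFLICT
11: bank 2 row 0 — prev 0 → HIT
12: bank 4 row 2 — prev 2 → HIT
13: bank 3 row 0 — prev 1 → CONFLICT
14: bank 2 row 3 — prev 0 → CONFLICT
15: bank 0 row 1 — prev 1 → HIT

CLASS = CONFLICT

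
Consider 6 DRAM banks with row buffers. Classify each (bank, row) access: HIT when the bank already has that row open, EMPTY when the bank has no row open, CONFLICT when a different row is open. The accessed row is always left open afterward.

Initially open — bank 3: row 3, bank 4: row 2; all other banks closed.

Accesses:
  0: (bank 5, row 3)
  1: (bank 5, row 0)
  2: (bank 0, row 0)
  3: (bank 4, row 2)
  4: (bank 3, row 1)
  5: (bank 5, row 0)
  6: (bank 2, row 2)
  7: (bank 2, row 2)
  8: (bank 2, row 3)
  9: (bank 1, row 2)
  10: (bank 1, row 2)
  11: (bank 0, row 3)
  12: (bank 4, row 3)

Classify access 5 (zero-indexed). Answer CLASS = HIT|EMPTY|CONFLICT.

CLASS = HIT

step 0: bank5 None->3 [EMPTY]
step 1: bank5 3->0 [CONFLICT]
step 2: bank0 None->0 [EMPTY]
step 3: bank4 2->2 [HIT]
step 4: bank3 3->1 [CONFLICT]
step 5: bank5 0->0 [HIT]
step 6: bank2 None->2 [EMPTY]
step 7: bank2 2->2 [HIT]
step 8: bank2 2->3 [CONFLICT]
step 9: bank1 None->2 [EMPTY]
step 10: bank1 2->2 [HIT]
step 11: bank0 0->3 [CONFLICT]
step 12: bank4 2->3 [CONFLICT]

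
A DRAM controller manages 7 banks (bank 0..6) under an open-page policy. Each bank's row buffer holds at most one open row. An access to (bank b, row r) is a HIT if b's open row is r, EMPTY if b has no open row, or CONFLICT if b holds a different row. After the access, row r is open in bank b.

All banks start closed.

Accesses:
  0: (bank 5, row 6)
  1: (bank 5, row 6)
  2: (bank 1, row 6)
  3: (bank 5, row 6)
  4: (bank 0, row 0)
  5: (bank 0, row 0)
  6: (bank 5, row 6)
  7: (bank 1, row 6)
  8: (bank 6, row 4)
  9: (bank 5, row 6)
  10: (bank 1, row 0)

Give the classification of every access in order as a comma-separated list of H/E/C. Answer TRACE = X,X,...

  [0] b5 r6: no row ⇒ E
  [1] b5 r6: had r6 ⇒ H
  [2] b1 r6: no row ⇒ E
  [3] b5 r6: had r6 ⇒ H
  [4] b0 r0: no row ⇒ E
  [5] b0 r0: had r0 ⇒ H
  [6] b5 r6: had r6 ⇒ H
  [7] b1 r6: had r6 ⇒ H
  [8] b6 r4: no row ⇒ E
  [9] b5 r6: had r6 ⇒ H
  [10] b1 r0: had r6 ⇒ C

TRACE = E,H,E,H,E,H,H,H,E,H,C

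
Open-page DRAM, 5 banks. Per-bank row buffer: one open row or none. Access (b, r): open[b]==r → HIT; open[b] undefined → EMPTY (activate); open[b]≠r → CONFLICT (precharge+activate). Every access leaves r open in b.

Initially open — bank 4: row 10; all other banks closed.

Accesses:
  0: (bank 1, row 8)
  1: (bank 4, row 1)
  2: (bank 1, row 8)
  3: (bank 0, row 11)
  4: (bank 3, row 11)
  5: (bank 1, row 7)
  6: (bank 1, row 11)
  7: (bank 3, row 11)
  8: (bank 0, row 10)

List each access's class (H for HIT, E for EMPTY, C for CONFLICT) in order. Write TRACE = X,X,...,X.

step 0: bank1 None->8 [EMPTY]
step 1: bank4 10->1 [CONFLICT]
step 2: bank1 8->8 [HIT]
step 3: bank0 None->11 [EMPTY]
step 4: bank3 None->11 [EMPTY]
step 5: bank1 8->7 [CONFLICT]
step 6: bank1 7->11 [CONFLICT]
step 7: bank3 11->11 [HIT]
step 8: bank0 11->10 [CONFLICT]

TRACE = E,C,H,E,E,C,C,H,C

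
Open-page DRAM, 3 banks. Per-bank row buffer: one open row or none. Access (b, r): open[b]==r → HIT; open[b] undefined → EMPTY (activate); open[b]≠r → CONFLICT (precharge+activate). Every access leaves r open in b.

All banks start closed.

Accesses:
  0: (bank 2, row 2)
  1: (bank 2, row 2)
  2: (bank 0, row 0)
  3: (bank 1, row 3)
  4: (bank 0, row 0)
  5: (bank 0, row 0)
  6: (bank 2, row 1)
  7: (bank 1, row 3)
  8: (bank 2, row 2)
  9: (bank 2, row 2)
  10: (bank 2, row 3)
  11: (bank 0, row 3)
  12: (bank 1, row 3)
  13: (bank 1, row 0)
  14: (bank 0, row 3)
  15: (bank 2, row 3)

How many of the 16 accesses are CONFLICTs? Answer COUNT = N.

#0 (2,2) E
#1 (2,2) H  (was 2)
#2 (0,0) E
#3 (1,3) E
#4 (0,0) H  (was 0)
#5 (0,0) H  (was 0)
#6 (2,1) C  (was 2)
#7 (1,3) H  (was 3)
#8 (2,2) C  (was 1)
#9 (2,2) H  (was 2)
#10 (2,3) C  (was 2)
#11 (0,3) C  (was 0)
#12 (1,3) H  (was 3)
#13 (1,0) C  (was 3)
#14 (0,3) H  (was 3)
#15 (2,3) H  (was 3)

COUNT = 5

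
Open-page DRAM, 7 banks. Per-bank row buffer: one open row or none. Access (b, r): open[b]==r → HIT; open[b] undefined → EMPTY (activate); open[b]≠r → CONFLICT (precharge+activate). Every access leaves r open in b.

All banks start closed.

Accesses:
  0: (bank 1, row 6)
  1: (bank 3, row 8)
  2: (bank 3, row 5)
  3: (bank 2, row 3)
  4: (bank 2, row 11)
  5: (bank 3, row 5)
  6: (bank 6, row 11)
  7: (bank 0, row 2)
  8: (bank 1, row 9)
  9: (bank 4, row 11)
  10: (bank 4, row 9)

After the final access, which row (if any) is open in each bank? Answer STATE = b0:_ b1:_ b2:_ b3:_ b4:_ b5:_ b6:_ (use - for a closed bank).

STATE = b0:2 b1:9 b2:11 b3:5 b4:9 b5:- b6:11

  [0] b1 r6: no row ⇒ E
  [1] b3 r8: no row ⇒ E
  [2] b3 r5: had r8 ⇒ C
  [3] b2 r3: no row ⇒ E
  [4] b2 r11: had r3 ⇒ C
  [5] b3 r5: had r5 ⇒ H
  [6] b6 r11: no row ⇒ E
  [7] b0 r2: no row ⇒ E
  [8] b1 r9: had r6 ⇒ C
  [9] b4 r11: no row ⇒ E
  [10] b4 r9: had r11 ⇒ C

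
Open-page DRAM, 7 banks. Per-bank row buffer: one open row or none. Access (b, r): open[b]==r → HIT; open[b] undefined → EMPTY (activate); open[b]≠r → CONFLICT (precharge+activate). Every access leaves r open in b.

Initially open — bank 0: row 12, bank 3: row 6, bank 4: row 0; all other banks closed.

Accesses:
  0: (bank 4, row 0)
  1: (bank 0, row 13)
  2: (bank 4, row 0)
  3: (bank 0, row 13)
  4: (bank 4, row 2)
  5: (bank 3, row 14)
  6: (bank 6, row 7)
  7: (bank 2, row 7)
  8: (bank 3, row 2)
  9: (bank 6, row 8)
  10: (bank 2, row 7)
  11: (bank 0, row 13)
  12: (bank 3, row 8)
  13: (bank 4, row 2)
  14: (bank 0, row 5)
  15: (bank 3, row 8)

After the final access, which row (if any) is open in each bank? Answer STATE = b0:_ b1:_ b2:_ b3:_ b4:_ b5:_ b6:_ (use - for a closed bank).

step 0: bank4 0->0 [HIT]
step 1: bank0 12->13 [CONFLICT]
step 2: bank4 0->0 [HIT]
step 3: bank0 13->13 [HIT]
step 4: bank4 0->2 [CONFLICT]
step 5: bank3 6->14 [CONFLICT]
step 6: bank6 None->7 [EMPTY]
step 7: bank2 None->7 [EMPTY]
step 8: bank3 14->2 [CONFLICT]
step 9: bank6 7->8 [CONFLICT]
step 10: bank2 7->7 [HIT]
step 11: bank0 13->13 [HIT]
step 12: bank3 2->8 [CONFLICT]
step 13: bank4 2->2 [HIT]
step 14: bank0 13->5 [CONFLICT]
step 15: bank3 8->8 [HIT]

STATE = b0:5 b1:- b2:7 b3:8 b4:2 b5:- b6:8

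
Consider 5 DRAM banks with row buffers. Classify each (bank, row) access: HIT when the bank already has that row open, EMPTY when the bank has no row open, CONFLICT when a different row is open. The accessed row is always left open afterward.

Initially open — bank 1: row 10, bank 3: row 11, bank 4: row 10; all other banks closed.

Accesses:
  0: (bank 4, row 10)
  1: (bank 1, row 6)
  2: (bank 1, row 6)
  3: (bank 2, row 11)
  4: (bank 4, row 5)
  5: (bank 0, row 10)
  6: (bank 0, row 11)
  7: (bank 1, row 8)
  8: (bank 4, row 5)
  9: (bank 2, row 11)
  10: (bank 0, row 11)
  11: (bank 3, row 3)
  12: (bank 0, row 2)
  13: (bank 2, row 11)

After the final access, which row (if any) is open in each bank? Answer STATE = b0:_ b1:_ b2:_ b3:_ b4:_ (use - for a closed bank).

STATE = b0:2 b1:8 b2:11 b3:3 b4:5

0: bank 4 row 10 — prev 10 → HIT
1: bank 1 row 6 — prev 10 → CONFLICT
2: bank 1 row 6 — prev 6 → HIT
3: bank 2 row 11 — prev None → EMPTY
4: bank 4 row 5 — prev 10 → CONFLICT
5: bank 0 row 10 — prev None → EMPTY
6: bank 0 row 11 — prev 10 → CONFLICT
7: bank 1 row 8 — prev 6 → CONFLICT
8: bank 4 row 5 — prev 5 → HIT
9: bank 2 row 11 — prev 11 → HIT
10: bank 0 row 11 — prev 11 → HIT
11: bank 3 row 3 — prev 11 → CONFLICT
12: bank 0 row 2 — prev 11 → CONFLICT
13: bank 2 row 11 — prev 11 → HIT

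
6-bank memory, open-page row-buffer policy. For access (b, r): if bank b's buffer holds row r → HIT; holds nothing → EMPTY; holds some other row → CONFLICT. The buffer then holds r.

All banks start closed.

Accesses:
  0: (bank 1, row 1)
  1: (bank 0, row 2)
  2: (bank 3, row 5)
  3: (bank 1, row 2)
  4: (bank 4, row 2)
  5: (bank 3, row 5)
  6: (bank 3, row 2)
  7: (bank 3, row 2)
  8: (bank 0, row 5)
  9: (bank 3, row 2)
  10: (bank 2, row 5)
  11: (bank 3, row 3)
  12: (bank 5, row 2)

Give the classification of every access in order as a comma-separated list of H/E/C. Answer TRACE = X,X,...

TRACE = E,E,E,C,E,H,C,H,C,H,E,C,E

#0 (1,1) E
#1 (0,2) E
#2 (3,5) E
#3 (1,2) C  (was 1)
#4 (4,2) E
#5 (3,5) H  (was 5)
#6 (3,2) C  (was 5)
#7 (3,2) H  (was 2)
#8 (0,5) C  (was 2)
#9 (3,2) H  (was 2)
#10 (2,5) E
#11 (3,3) C  (was 2)
#12 (5,2) E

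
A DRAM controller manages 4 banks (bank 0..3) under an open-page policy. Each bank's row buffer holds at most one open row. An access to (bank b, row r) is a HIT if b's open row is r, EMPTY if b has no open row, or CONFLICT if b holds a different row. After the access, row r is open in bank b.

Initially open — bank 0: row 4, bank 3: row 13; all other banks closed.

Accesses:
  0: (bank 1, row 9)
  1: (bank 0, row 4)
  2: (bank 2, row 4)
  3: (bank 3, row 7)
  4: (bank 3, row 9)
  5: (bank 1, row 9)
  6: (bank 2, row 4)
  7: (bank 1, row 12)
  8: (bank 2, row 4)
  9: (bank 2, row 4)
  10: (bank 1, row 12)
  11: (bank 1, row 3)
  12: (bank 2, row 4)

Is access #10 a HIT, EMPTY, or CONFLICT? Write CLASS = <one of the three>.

0: bank 1 row 9 — prev None → EMPTY
1: bank 0 row 4 — prev 4 → HIT
2: bank 2 row 4 — prev None → EMPTY
3: bank 3 row 7 — prev 13 → CONFLICT
4: bank 3 row 9 — prev 7 → CONFLICT
5: bank 1 row 9 — prev 9 → HIT
6: bank 2 row 4 — prev 4 → HIT
7: bank 1 row 12 — prev 9 → CONFLICT
8: bank 2 row 4 — prev 4 → HIT
9: bank 2 row 4 — prev 4 → HIT
10: bank 1 row 12 — prev 12 → HIT
11: bank 1 row 3 — prev 12 → CONFLICT
12: bank 2 row 4 — prev 4 → HIT

CLASS = HIT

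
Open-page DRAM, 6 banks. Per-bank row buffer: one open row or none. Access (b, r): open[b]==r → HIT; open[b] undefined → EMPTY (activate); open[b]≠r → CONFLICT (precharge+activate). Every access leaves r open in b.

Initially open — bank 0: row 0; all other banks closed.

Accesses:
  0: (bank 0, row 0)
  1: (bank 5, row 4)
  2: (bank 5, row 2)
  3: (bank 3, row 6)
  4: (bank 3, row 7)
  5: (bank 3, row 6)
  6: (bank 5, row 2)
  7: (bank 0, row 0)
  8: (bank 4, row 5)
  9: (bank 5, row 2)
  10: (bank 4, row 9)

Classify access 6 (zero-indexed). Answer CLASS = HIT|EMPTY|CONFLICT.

#0 (0,0) H  (was 0)
#1 (5,4) E
#2 (5,2) C  (was 4)
#3 (3,6) E
#4 (3,7) C  (was 6)
#5 (3,6) C  (was 7)
#6 (5,2) H  (was 2)
#7 (0,0) H  (was 0)
#8 (4,5) E
#9 (5,2) H  (was 2)
#10 (4,9) C  (was 5)

CLASS = HIT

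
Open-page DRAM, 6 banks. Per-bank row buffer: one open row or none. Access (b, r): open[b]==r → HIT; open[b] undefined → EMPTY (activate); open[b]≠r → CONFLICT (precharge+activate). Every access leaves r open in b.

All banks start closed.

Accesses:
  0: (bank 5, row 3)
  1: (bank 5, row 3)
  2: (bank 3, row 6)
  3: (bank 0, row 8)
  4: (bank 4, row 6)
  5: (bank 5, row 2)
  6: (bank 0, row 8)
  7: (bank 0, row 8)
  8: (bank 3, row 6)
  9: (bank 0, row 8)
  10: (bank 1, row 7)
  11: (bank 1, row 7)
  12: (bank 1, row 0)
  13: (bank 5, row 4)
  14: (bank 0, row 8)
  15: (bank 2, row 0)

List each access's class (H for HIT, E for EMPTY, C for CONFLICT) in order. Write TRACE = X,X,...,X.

0: bank 5 row 3 — prev None → EMPTY
1: bank 5 row 3 — prev 3 → HIT
2: bank 3 row 6 — prev None → EMPTY
3: bank 0 row 8 — prev None → EMPTY
4: bank 4 row 6 — prev None → EMPTY
5: bank 5 row 2 — prev 3 → CONFLICT
6: bank 0 row 8 — prev 8 → HIT
7: bank 0 row 8 — prev 8 → HIT
8: bank 3 row 6 — prev 6 → HIT
9: bank 0 row 8 — prev 8 → HIT
10: bank 1 row 7 — prev None → EMPTY
11: bank 1 row 7 — prev 7 → HIT
12: bank 1 row 0 — prev 7 → CONFLICT
13: bank 5 row 4 — prev 2 → CONFLICT
14: bank 0 row 8 — prev 8 → HIT
15: bank 2 row 0 — prev None → EMPTY

TRACE = E,H,E,E,E,C,H,H,H,H,E,H,C,C,H,E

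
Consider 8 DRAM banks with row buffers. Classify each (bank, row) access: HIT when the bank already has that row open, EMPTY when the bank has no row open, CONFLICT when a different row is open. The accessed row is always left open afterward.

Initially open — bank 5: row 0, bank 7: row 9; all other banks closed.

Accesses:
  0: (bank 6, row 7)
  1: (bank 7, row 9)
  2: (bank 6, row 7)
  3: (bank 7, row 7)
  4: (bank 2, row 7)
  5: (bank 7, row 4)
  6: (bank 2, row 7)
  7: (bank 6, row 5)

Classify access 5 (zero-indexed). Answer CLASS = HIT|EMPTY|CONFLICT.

CLASS = CONFLICT

step 0: bank6 None->7 [EMPTY]
step 1: bank7 9->9 [HIT]
step 2: bank6 7->7 [HIT]
step 3: bank7 9->7 [CONFLICT]
step 4: bank2 None->7 [EMPTY]
step 5: bank7 7->4 [CONFLICT]
step 6: bank2 7->7 [HIT]
step 7: bank6 7->5 [CONFLICT]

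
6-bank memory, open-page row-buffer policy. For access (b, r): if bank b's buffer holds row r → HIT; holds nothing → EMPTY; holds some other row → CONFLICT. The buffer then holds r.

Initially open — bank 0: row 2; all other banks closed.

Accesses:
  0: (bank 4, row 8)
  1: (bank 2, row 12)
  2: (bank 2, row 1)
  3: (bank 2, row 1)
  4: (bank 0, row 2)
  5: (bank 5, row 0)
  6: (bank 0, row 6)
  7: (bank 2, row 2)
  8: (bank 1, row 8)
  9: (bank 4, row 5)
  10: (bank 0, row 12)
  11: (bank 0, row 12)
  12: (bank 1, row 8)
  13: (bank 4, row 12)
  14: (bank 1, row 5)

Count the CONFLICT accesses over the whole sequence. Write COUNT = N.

COUNT = 7

step 0: bank4 None->8 [EMPTY]
step 1: bank2 None->12 [EMPTY]
step 2: bank2 12->1 [CONFLICT]
step 3: bank2 1->1 [HIT]
step 4: bank0 2->2 [HIT]
step 5: bank5 None->0 [EMPTY]
step 6: bank0 2->6 [CONFLICT]
step 7: bank2 1->2 [CONFLICT]
step 8: bank1 None->8 [EMPTY]
step 9: bank4 8->5 [CONFLICT]
step 10: bank0 6->12 [CONFLICT]
step 11: bank0 12->12 [HIT]
step 12: bank1 8->8 [HIT]
step 13: bank4 5->12 [CONFLICT]
step 14: bank1 8->5 [CONFLICT]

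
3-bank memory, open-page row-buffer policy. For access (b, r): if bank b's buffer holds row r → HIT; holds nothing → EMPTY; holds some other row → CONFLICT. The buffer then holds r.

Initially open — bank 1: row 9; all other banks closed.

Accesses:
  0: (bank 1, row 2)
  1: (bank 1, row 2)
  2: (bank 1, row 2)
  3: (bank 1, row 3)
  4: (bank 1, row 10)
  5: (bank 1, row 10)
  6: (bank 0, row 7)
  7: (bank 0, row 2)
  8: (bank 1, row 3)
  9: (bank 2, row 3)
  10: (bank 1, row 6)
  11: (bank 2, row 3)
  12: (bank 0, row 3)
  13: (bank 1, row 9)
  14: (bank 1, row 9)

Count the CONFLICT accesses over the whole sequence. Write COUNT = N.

#0 (1,2) C  (was 9)
#1 (1,2) H  (was 2)
#2 (1,2) H  (was 2)
#3 (1,3) C  (was 2)
#4 (1,10) C  (was 3)
#5 (1,10) H  (was 10)
#6 (0,7) E
#7 (0,2) C  (was 7)
#8 (1,3) C  (was 10)
#9 (2,3) E
#10 (1,6) C  (was 3)
#11 (2,3) H  (was 3)
#12 (0,3) C  (was 2)
#13 (1,9) C  (was 6)
#14 (1,9) H  (was 9)

COUNT = 8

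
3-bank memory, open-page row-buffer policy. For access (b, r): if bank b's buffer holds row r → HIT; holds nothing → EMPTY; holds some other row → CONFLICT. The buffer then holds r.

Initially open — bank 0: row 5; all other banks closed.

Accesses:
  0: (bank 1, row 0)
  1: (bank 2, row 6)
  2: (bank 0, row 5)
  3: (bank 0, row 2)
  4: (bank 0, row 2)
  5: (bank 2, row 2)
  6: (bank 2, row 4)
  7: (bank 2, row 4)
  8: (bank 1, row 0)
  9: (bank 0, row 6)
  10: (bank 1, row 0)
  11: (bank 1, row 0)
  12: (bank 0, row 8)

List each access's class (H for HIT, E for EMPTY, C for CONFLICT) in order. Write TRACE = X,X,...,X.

#0 (1,0) E
#1 (2,6) E
#2 (0,5) H  (was 5)
#3 (0,2) C  (was 5)
#4 (0,2) H  (was 2)
#5 (2,2) C  (was 6)
#6 (2,4) C  (was 2)
#7 (2,4) H  (was 4)
#8 (1,0) H  (was 0)
#9 (0,6) C  (was 2)
#10 (1,0) H  (was 0)
#11 (1,0) H  (was 0)
#12 (0,8) C  (was 6)

TRACE = E,E,H,C,H,C,C,H,H,C,H,H,C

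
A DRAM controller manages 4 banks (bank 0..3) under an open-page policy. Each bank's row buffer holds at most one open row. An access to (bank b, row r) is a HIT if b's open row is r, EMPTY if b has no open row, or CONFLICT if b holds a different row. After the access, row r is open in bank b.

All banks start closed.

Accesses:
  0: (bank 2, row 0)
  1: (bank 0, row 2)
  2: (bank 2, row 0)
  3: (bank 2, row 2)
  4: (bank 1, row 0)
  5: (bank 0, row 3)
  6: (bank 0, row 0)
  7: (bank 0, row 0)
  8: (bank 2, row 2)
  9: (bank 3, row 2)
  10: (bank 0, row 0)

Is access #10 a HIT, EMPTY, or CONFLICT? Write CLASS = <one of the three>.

step 0: bank2 None->0 [EMPTY]
step 1: bank0 None->2 [EMPTY]
step 2: bank2 0->0 [HIT]
step 3: bank2 0->2 [CONFLICT]
step 4: bank1 None->0 [EMPTY]
step 5: bank0 2->3 [CONFLICT]
step 6: bank0 3->0 [CONFLICT]
step 7: bank0 0->0 [HIT]
step 8: bank2 2->2 [HIT]
step 9: bank3 None->2 [EMPTY]
step 10: bank0 0->0 [HIT]

CLASS = HIT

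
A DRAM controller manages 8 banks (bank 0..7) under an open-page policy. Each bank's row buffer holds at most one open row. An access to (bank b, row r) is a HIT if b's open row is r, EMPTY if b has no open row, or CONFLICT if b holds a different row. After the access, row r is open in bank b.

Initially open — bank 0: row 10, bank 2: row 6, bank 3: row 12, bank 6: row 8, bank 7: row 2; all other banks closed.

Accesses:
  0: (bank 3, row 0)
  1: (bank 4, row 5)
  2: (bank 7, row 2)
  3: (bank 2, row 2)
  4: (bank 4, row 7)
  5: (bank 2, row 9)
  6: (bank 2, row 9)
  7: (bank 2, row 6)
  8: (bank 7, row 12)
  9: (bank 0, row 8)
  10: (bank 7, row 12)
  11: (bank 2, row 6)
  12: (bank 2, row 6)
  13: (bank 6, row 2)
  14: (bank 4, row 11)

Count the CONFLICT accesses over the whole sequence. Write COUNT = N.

  [0] b3 r0: had r12 ⇒ C
  [1] b4 r5: no row ⇒ E
  [2] b7 r2: had r2 ⇒ H
  [3] b2 r2: had r6 ⇒ C
  [4] b4 r7: had r5 ⇒ C
  [5] b2 r9: had r2 ⇒ C
  [6] b2 r9: had r9 ⇒ H
  [7] b2 r6: had r9 ⇒ C
  [8] b7 r12: had r2 ⇒ C
  [9] b0 r8: had r10 ⇒ C
  [10] b7 r12: had r12 ⇒ H
  [11] b2 r6: had r6 ⇒ H
  [12] b2 r6: had r6 ⇒ H
  [13] b6 r2: had r8 ⇒ C
  [14] b4 r11: had r7 ⇒ C

COUNT = 9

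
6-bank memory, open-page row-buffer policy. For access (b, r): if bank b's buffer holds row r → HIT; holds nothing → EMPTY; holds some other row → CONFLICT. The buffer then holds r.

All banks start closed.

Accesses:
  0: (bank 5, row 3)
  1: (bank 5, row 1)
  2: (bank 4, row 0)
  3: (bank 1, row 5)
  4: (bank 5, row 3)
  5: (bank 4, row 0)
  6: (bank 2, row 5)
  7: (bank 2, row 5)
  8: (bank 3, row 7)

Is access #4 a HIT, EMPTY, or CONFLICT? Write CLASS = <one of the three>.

CLASS = CONFLICT

0: bank 5 row 3 — prev None → EMPTY
1: bank 5 row 1 — prev 3 → CONFLICT
2: bank 4 row 0 — prev None → EMPTY
3: bank 1 row 5 — prev None → EMPTY
4: bank 5 row 3 — prev 1 → CONFLICT
5: bank 4 row 0 — prev 0 → HIT
6: bank 2 row 5 — prev None → EMPTY
7: bank 2 row 5 — prev 5 → HIT
8: bank 3 row 7 — prev None → EMPTY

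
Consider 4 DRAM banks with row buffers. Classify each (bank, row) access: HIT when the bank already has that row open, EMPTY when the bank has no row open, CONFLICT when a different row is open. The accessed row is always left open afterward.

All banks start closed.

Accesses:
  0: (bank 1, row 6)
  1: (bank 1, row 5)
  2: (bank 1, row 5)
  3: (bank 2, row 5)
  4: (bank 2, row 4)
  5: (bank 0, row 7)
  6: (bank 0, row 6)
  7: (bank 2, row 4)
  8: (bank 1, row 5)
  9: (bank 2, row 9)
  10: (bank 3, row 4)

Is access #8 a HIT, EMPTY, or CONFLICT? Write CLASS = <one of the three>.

CLASS = HIT

step 0: bank1 None->6 [EMPTY]
step 1: bank1 6->5 [CONFLICT]
step 2: bank1 5->5 [HIT]
step 3: bank2 None->5 [EMPTY]
step 4: bank2 5->4 [CONFLICT]
step 5: bank0 None->7 [EMPTY]
step 6: bank0 7->6 [CONFLICT]
step 7: bank2 4->4 [HIT]
step 8: bank1 5->5 [HIT]
step 9: bank2 4->9 [CONFLICT]
step 10: bank3 None->4 [EMPTY]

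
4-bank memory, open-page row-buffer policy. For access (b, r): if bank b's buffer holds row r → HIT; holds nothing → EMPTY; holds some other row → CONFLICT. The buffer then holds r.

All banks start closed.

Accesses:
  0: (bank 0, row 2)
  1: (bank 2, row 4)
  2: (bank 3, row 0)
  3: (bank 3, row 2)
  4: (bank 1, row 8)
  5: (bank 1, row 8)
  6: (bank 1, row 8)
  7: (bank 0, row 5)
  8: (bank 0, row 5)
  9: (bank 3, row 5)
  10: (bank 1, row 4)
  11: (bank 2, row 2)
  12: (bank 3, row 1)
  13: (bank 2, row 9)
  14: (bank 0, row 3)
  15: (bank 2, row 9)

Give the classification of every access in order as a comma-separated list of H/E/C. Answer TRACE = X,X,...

TRACE = E,E,E,C,E,H,H,C,H,C,C,C,C,C,C,H

step 0: bank0 None->2 [EMPTY]
step 1: bank2 None->4 [EMPTY]
step 2: bank3 None->0 [EMPTY]
step 3: bank3 0->2 [CONFLICT]
step 4: bank1 None->8 [EMPTY]
step 5: bank1 8->8 [HIT]
step 6: bank1 8->8 [HIT]
step 7: bank0 2->5 [CONFLICT]
step 8: bank0 5->5 [HIT]
step 9: bank3 2->5 [CONFLICT]
step 10: bank1 8->4 [CONFLICT]
step 11: bank2 4->2 [CONFLICT]
step 12: bank3 5->1 [CONFLICT]
step 13: bank2 2->9 [CONFLICT]
step 14: bank0 5->3 [CONFLICT]
step 15: bank2 9->9 [HIT]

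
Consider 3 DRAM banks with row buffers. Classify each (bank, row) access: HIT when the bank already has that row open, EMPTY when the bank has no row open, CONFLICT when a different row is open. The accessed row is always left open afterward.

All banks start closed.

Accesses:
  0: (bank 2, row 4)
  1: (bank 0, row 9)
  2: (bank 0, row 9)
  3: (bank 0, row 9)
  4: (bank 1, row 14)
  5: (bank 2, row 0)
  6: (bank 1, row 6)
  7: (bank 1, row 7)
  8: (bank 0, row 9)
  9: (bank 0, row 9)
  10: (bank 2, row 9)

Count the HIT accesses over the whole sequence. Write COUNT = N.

#0 (2,4) E
#1 (0,9) E
#2 (0,9) H  (was 9)
#3 (0,9) H  (was 9)
#4 (1,14) E
#5 (2,0) C  (was 4)
#6 (1,6) C  (was 14)
#7 (1,7) C  (was 6)
#8 (0,9) H  (was 9)
#9 (0,9) H  (was 9)
#10 (2,9) C  (was 0)

COUNT = 4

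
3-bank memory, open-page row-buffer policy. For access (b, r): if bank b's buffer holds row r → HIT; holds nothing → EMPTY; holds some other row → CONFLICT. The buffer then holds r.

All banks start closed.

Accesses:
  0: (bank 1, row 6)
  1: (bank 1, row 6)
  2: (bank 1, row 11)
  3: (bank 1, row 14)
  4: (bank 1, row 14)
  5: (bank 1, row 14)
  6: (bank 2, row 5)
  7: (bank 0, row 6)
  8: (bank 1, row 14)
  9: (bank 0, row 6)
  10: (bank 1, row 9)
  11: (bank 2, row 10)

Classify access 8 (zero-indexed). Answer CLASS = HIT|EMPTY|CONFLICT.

step 0: bank1 None->6 [EMPTY]
step 1: bank1 6->6 [HIT]
step 2: bank1 6->11 [CONFLICT]
step 3: bank1 11->14 [CONFLICT]
step 4: bank1 14->14 [HIT]
step 5: bank1 14->14 [HIT]
step 6: bank2 None->5 [EMPTY]
step 7: bank0 None->6 [EMPTY]
step 8: bank1 14->14 [HIT]
step 9: bank0 6->6 [HIT]
step 10: bank1 14->9 [CONFLICT]
step 11: bank2 5->10 [CONFLICT]

CLASS = HIT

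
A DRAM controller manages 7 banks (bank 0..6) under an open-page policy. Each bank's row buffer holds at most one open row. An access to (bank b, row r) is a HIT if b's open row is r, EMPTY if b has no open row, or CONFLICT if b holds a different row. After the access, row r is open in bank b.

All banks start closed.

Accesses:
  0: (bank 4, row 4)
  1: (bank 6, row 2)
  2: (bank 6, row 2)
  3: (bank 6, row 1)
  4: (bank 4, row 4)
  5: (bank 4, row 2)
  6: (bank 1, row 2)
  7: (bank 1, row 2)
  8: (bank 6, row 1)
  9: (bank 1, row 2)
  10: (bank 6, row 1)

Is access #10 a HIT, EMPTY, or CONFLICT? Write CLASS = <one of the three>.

CLASS = HIT

  [0] b4 r4: no row ⇒ E
  [1] b6 r2: no row ⇒ E
  [2] b6 r2: had r2 ⇒ H
  [3] b6 r1: had r2 ⇒ C
  [4] b4 r4: had r4 ⇒ H
  [5] b4 r2: had r4 ⇒ C
  [6] b1 r2: no row ⇒ E
  [7] b1 r2: had r2 ⇒ H
  [8] b6 r1: had r1 ⇒ H
  [9] b1 r2: had r2 ⇒ H
  [10] b6 r1: had r1 ⇒ H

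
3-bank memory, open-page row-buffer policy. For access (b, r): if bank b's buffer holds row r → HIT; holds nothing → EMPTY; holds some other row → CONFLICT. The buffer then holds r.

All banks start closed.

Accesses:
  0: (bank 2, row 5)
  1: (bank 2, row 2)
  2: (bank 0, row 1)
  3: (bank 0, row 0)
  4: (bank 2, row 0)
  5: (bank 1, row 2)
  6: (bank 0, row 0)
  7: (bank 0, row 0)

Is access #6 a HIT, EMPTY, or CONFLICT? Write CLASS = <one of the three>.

#0 (2,5) E
#1 (2,2) C  (was 5)
#2 (0,1) E
#3 (0,0) C  (was 1)
#4 (2,0) C  (was 2)
#5 (1,2) E
#6 (0,0) H  (was 0)
#7 (0,0) H  (was 0)

CLASS = HIT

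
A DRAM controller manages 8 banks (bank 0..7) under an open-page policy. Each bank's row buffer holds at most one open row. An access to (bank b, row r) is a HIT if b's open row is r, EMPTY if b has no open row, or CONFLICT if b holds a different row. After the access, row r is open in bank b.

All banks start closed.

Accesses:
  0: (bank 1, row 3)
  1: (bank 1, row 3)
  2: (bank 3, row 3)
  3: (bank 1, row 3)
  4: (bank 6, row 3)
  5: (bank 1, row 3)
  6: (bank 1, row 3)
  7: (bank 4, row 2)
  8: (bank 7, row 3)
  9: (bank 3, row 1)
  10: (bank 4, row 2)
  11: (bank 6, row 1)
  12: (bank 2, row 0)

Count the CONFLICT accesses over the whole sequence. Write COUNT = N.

COUNT = 2

#0 (1,3) E
#1 (1,3) H  (was 3)
#2 (3,3) E
#3 (1,3) H  (was 3)
#4 (6,3) E
#5 (1,3) H  (was 3)
#6 (1,3) H  (was 3)
#7 (4,2) E
#8 (7,3) E
#9 (3,1) C  (was 3)
#10 (4,2) H  (was 2)
#11 (6,1) C  (was 3)
#12 (2,0) E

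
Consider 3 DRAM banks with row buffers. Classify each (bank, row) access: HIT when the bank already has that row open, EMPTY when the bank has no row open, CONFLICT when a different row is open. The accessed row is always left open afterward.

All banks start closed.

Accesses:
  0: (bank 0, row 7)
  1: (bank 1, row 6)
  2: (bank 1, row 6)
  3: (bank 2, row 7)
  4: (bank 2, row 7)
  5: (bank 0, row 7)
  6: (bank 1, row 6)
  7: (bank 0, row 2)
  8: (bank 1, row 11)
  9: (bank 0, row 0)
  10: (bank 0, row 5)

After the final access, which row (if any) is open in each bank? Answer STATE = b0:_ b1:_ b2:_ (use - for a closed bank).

step 0: bank0 None->7 [EMPTY]
step 1: bank1 None->6 [EMPTY]
step 2: bank1 6->6 [HIT]
step 3: bank2 None->7 [EMPTY]
step 4: bank2 7->7 [HIT]
step 5: bank0 7->7 [HIT]
step 6: bank1 6->6 [HIT]
step 7: bank0 7->2 [CONFLICT]
step 8: bank1 6->11 [CONFLICT]
step 9: bank0 2->0 [CONFLICT]
step 10: bank0 0->5 [CONFLICT]

STATE = b0:5 b1:11 b2:7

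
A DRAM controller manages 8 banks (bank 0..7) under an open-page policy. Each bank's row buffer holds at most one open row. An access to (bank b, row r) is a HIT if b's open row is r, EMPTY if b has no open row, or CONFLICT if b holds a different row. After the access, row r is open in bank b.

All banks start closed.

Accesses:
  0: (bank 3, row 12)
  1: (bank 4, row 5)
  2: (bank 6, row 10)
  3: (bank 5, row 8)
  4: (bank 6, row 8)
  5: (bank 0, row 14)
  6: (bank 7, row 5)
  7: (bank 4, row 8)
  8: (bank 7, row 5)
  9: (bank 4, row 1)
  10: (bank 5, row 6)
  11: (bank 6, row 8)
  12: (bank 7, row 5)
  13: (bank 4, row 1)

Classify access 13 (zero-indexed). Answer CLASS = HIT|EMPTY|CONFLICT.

#0 (3,12) E
#1 (4,5) E
#2 (6,10) E
#3 (5,8) E
#4 (6,8) C  (was 10)
#5 (0,14) E
#6 (7,5) E
#7 (4,8) C  (was 5)
#8 (7,5) H  (was 5)
#9 (4,1) C  (was 8)
#10 (5,6) C  (was 8)
#11 (6,8) H  (was 8)
#12 (7,5) H  (was 5)
#13 (4,1) H  (was 1)

CLASS = HIT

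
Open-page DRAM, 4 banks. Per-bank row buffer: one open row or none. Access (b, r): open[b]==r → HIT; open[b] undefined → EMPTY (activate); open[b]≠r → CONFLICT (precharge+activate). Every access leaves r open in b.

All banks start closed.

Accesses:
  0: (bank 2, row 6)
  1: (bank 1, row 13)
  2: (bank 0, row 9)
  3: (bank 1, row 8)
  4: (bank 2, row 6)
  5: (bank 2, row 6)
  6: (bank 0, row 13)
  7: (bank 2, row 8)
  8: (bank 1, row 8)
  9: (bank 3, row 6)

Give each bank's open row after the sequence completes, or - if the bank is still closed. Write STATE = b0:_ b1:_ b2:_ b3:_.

STATE = b0:13 b1:8 b2:8 b3:6

  [0] b2 r6: no row ⇒ E
  [1] b1 r13: no row ⇒ E
  [2] b0 r9: no row ⇒ E
  [3] b1 r8: had r13 ⇒ C
  [4] b2 r6: had r6 ⇒ H
  [5] b2 r6: had r6 ⇒ H
  [6] b0 r13: had r9 ⇒ C
  [7] b2 r8: had r6 ⇒ C
  [8] b1 r8: had r8 ⇒ H
  [9] b3 r6: no row ⇒ E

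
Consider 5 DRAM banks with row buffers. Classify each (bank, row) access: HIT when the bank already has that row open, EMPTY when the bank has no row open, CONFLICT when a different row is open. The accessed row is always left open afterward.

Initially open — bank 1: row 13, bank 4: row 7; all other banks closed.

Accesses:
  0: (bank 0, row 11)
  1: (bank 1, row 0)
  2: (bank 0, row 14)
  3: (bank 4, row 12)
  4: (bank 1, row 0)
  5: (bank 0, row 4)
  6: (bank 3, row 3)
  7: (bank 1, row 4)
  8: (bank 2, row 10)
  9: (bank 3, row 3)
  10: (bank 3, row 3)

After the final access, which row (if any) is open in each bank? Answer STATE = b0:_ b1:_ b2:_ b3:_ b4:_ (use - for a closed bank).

STATE = b0:4 b1:4 b2:10 b3:3 b4:12

step 0: bank0 None->11 [EMPTY]
step 1: bank1 13->0 [CONFLICT]
step 2: bank0 11->14 [CONFLICT]
step 3: bank4 7->12 [CONFLICT]
step 4: bank1 0->0 [HIT]
step 5: bank0 14->4 [CONFLICT]
step 6: bank3 None->3 [EMPTY]
step 7: bank1 0->4 [CONFLICT]
step 8: bank2 None->10 [EMPTY]
step 9: bank3 3->3 [HIT]
step 10: bank3 3->3 [HIT]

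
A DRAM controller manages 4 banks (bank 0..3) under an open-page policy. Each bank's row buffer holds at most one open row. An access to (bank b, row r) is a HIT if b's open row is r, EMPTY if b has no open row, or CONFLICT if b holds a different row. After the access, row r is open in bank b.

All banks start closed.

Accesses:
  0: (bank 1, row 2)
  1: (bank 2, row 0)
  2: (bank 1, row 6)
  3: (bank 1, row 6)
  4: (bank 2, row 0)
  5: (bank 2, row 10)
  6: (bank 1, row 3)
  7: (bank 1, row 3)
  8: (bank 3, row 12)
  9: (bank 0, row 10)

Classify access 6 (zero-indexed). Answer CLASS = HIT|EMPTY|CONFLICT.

#0 (1,2) E
#1 (2,0) E
#2 (1,6) C  (was 2)
#3 (1,6) H  (was 6)
#4 (2,0) H  (was 0)
#5 (2,10) C  (was 0)
#6 (1,3) C  (was 6)
#7 (1,3) H  (was 3)
#8 (3,12) E
#9 (0,10) E

CLASS = CONFLICT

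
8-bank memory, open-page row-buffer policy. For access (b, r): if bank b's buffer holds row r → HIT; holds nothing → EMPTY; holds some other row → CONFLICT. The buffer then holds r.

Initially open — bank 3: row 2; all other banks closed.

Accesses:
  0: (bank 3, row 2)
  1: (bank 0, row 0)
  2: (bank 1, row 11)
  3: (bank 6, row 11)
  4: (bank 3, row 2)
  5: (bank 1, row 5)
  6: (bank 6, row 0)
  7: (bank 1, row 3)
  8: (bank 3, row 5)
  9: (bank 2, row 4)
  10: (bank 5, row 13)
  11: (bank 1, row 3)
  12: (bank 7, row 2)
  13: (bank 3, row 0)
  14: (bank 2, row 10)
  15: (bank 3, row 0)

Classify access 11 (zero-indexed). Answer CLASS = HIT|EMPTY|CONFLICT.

CLASS = HIT

0: bank 3 row 2 — prev 2 → HIT
1: bank 0 row 0 — prev None → EMPTY
2: bank 1 row 11 — prev None → EMPTY
3: bank 6 row 11 — prev None → EMPTY
4: bank 3 row 2 — prev 2 → HIT
5: bank 1 row 5 — prev 11 → CONFLICT
6: bank 6 row 0 — prev 11 → CONFLICT
7: bank 1 row 3 — prev 5 → CONFLICT
8: bank 3 row 5 — prev 2 → CONFLICT
9: bank 2 row 4 — prev None → EMPTY
10: bank 5 row 13 — prev None → EMPTY
11: bank 1 row 3 — prev 3 → HIT
12: bank 7 row 2 — prev None → EMPTY
13: bank 3 row 0 — prev 5 → CONFLICT
14: bank 2 row 10 — prev 4 → CONFLICT
15: bank 3 row 0 — prev 0 → HIT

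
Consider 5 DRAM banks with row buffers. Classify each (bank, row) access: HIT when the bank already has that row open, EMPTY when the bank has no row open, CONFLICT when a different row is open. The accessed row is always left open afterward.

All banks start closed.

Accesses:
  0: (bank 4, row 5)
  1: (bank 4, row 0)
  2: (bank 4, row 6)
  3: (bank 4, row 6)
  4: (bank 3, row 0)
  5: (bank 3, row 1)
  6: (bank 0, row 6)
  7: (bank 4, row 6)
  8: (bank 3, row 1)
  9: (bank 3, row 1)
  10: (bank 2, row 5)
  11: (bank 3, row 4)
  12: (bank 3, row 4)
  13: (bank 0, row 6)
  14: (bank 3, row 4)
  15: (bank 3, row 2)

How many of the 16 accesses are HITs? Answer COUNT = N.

COUNT = 7

0: bank 4 row 5 — prev None → EMPTY
1: bank 4 row 0 — prev 5 → CONFLICT
2: bank 4 row 6 — prev 0 → CONFLICT
3: bank 4 row 6 — prev 6 → HIT
4: bank 3 row 0 — prev None → EMPTY
5: bank 3 row 1 — prev 0 → CONFLICT
6: bank 0 row 6 — prev None → EMPTY
7: bank 4 row 6 — prev 6 → HIT
8: bank 3 row 1 — prev 1 → HIT
9: bank 3 row 1 — prev 1 → HIT
10: bank 2 row 5 — prev None → EMPTY
11: bank 3 row 4 — prev 1 → CONFLICT
12: bank 3 row 4 — prev 4 → HIT
13: bank 0 row 6 — prev 6 → HIT
14: bank 3 row 4 — prev 4 → HIT
15: bank 3 row 2 — prev 4 → CONFLICT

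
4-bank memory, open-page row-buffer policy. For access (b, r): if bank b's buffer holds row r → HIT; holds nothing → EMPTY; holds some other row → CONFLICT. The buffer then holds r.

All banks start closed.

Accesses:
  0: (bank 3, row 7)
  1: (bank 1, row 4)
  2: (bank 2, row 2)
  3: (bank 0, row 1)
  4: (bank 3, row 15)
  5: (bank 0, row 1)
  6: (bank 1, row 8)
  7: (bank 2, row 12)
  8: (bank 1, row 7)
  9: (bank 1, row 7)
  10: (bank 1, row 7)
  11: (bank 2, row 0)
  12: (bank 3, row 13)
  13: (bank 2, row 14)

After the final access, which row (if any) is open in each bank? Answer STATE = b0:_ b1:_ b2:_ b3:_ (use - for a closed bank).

STATE = b0:1 b1:7 b2:14 b3:13

0: bank 3 row 7 — prev None → EMPTY
1: bank 1 row 4 — prev None → EMPTY
2: bank 2 row 2 — prev None → EMPTY
3: bank 0 row 1 — prev None → EMPTY
4: bank 3 row 15 — prev 7 → CONFLICT
5: bank 0 row 1 — prev 1 → HIT
6: bank 1 row 8 — prev 4 → CONFLICT
7: bank 2 row 12 — prev 2 → CONFLICT
8: bank 1 row 7 — prev 8 → CONFLICT
9: bank 1 row 7 — prev 7 → HIT
10: bank 1 row 7 — prev 7 → HIT
11: bank 2 row 0 — prev 12 → CONFLICT
12: bank 3 row 13 — prev 15 → CONFLICT
13: bank 2 row 14 — prev 0 → CONFLICT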